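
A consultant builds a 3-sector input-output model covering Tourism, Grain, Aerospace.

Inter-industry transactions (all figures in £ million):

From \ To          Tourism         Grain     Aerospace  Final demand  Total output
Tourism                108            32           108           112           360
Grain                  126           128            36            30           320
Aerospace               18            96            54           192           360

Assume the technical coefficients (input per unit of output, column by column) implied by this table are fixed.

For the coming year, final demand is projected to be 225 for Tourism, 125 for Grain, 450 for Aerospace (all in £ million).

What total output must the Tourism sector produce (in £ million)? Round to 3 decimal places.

x_1 = 811.970

Technical coefficients a_ij = z_ij / X_j:
  a_11 = 108/360 = 0.30, a_21 = 126/360 = 0.35, a_31 = 18/360 = 0.05
  a_12 = 32/320 = 0.10, a_22 = 128/320 = 0.40, a_32 = 96/320 = 0.30
  a_13 = 108/360 = 0.30, a_23 = 36/360 = 0.10, a_33 = 54/360 = 0.15
I − A =
  [   0.70    -0.10    -0.30]
  [  -0.35     0.60    -0.10]
  [  -0.05    -0.30     0.85]
Cofactors of I−A, C_ij = (−1)^(i+j)·(minor ij) (rows/columns in the sector order above):
  C_11 = (0.60)(0.85) − (-0.10)(-0.30) = 0.4800
  C_12 = −[(-0.35)(0.85) − (-0.10)(-0.05)] = 0.3025
  C_13 = (-0.35)(-0.30) − (0.60)(-0.05) = 0.1350
  C_21 = −[(-0.10)(0.85) − (-0.30)(-0.30)] = 0.1750
  C_22 = (0.70)(0.85) − (-0.30)(-0.05) = 0.5800
  C_23 = −[(0.70)(-0.30) − (-0.10)(-0.05)] = 0.2150
  C_31 = (-0.10)(-0.10) − (-0.30)(0.60) = 0.1900
  C_32 = −[(0.70)(-0.10) − (-0.30)(-0.35)] = 0.1750
  C_33 = (0.70)(0.60) − (-0.10)(-0.35) = 0.3850
det(I−A) = Σ_j (I−A)_1j·C_1j = (0.70)(0.4800) + (-0.10)(0.3025) + (-0.30)(0.1350) = 0.26525
adj(I−A) = Cᵀ =
  [ 0.4800   0.1750   0.1900]
  [ 0.3025   0.5800   0.1750]
  [ 0.1350   0.2150   0.3850]
(I − A)⁻¹ = adj(I−A) / det(I−A) ≈
  [   1.8096     0.6598     0.7163]
  [   1.1404     2.1866     0.6598]
  [   0.5090     0.8106     1.4515]
x = (I − A)⁻¹ d = adj(I−A)·d / det(I−A), with det(I−A) = 0.26525:
  x_1 = (0.4800·225 + 0.1750·125 + 0.1900·450) / 0.26525 = 215.375 / 0.26525 ≈ 811.970
  x_2 = (0.3025·225 + 0.5800·125 + 0.1750·450) / 0.26525 = 219.3125 / 0.26525 ≈ 826.814
  x_3 = (0.1350·225 + 0.2150·125 + 0.3850·450) / 0.26525 = 230.50 / 0.26525 ≈ 868.992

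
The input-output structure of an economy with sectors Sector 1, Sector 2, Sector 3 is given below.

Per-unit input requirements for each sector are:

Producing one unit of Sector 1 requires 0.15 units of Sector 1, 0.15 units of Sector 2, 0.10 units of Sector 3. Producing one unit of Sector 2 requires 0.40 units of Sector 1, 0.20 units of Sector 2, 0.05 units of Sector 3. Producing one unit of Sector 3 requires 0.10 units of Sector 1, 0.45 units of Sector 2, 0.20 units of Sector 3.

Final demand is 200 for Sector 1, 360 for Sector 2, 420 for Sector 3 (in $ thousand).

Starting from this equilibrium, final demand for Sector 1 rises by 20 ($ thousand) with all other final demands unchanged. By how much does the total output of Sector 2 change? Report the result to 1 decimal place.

I − A =
  [   0.85    -0.40    -0.10]
  [  -0.15     0.80    -0.45]
  [  -0.10    -0.05     0.80]
Cofactors of I−A, C_ij = (−1)^(i+j)·(minor ij) (rows/columns in the sector order above):
  C_11 = (0.80)(0.80) − (-0.45)(-0.05) = 0.6175
  C_12 = −[(-0.15)(0.80) − (-0.45)(-0.10)] = 0.1650
  C_13 = (-0.15)(-0.05) − (0.80)(-0.10) = 0.0875
  C_21 = −[(-0.40)(0.80) − (-0.10)(-0.05)] = 0.3250
  C_22 = (0.85)(0.80) − (-0.10)(-0.10) = 0.6700
  C_23 = −[(0.85)(-0.05) − (-0.40)(-0.10)] = 0.0825
  C_31 = (-0.40)(-0.45) − (-0.10)(0.80) = 0.2600
  C_32 = −[(0.85)(-0.45) − (-0.10)(-0.15)] = 0.3975
  C_33 = (0.85)(0.80) − (-0.40)(-0.15) = 0.6200
det(I−A) = Σ_j (I−A)_1j·C_1j = (0.85)(0.6175) + (-0.40)(0.1650) + (-0.10)(0.0875) = 0.450125
adj(I−A) = Cᵀ =
  [ 0.6175   0.3250   0.2600]
  [ 0.1650   0.6700   0.3975]
  [ 0.0875   0.0825   0.6200]
(I − A)⁻¹ = adj(I−A) / det(I−A) ≈
  [   1.3718     0.7220     0.5776]
  [   0.3666     1.4885     0.8831]
  [   0.1944     0.1833     1.3774]
Δx = (I − A)⁻¹ Δd with Δd having +20 in the Sector 1 component and 0 elsewhere.
So Δx_2 = L_21 · (+20), where L_21 = adj(I−A)_21 / det(I−A) = 0.1650 / 0.450125.
Δx_2 = 0.1650 × (+20) / 0.450125 = 3.30 / 0.450125 ≈ 7.3.

Δx_2 = 7.3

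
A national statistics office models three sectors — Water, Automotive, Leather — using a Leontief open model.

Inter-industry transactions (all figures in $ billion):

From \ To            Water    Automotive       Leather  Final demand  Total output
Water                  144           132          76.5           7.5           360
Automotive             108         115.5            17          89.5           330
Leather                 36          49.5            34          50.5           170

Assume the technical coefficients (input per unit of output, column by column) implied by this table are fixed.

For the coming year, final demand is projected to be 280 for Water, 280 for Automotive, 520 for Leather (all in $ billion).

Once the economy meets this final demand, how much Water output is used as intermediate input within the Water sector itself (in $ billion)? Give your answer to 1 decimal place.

z_11 = 1101.8

Technical coefficients a_ij = z_ij / X_j:
  a_11 = 144/360 = 0.40, a_21 = 108/360 = 0.30, a_31 = 36/360 = 0.10
  a_12 = 132/330 = 0.40, a_22 = 115.5/330 = 0.35, a_32 = 49.5/330 = 0.15
  a_13 = 76.5/170 = 0.45, a_23 = 17/170 = 0.10, a_33 = 34/170 = 0.20
I − A =
  [   0.60    -0.40    -0.45]
  [  -0.30     0.65    -0.10]
  [  -0.10    -0.15     0.80]
Cofactors of I−A, C_ij = (−1)^(i+j)·(minor ij) (rows/columns in the sector order above):
  C_11 = (0.65)(0.80) − (-0.10)(-0.15) = 0.5050
  C_12 = −[(-0.30)(0.80) − (-0.10)(-0.10)] = 0.2500
  C_13 = (-0.30)(-0.15) − (0.65)(-0.10) = 0.1100
  C_21 = −[(-0.40)(0.80) − (-0.45)(-0.15)] = 0.3875
  C_22 = (0.60)(0.80) − (-0.45)(-0.10) = 0.4350
  C_23 = −[(0.60)(-0.15) − (-0.40)(-0.10)] = 0.1300
  C_31 = (-0.40)(-0.10) − (-0.45)(0.65) = 0.3325
  C_32 = −[(0.60)(-0.10) − (-0.45)(-0.30)] = 0.1950
  C_33 = (0.60)(0.65) − (-0.40)(-0.30) = 0.2700
det(I−A) = Σ_j (I−A)_1j·C_1j = (0.60)(0.5050) + (-0.40)(0.2500) + (-0.45)(0.1100) = 0.1535
adj(I−A) = Cᵀ =
  [ 0.5050   0.3875   0.3325]
  [ 0.2500   0.4350   0.1950]
  [ 0.1100   0.1300   0.2700]
(I − A)⁻¹ = adj(I−A) / det(I−A) ≈
  [   3.2899     2.5244     2.1661]
  [   1.6287     2.8339     1.2704]
  [   0.7166     0.8469     1.7590]
First solve x = (I − A)⁻¹ d = adj(I−A)·d / det(I−A); in particular x_1 = (0.5050·280 + 0.3875·280 + 0.3325·520) / 0.1535 = 422.80 / 0.1535 ≈ 2754.397.
Intermediate flow from 1 to 1: z_11 = a_11 · x_1 = 0.40 × 422.80 / 0.1535 = 169.12 / 0.1535 ≈ 1101.8.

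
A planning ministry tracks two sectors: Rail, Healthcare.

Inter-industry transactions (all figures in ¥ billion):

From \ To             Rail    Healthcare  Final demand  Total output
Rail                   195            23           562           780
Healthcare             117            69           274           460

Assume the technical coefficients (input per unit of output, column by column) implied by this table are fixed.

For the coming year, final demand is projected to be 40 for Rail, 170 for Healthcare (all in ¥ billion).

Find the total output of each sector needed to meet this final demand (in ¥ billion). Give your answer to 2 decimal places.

Technical coefficients a_ij = z_ij / X_j:
  a_RR = 195/780 = 0.25, a_HR = 117/780 = 0.15
  a_RH = 23/460 = 0.05, a_HH = 69/460 = 0.15
I − A =
  [   0.75    -0.05]
  [  -0.15     0.85]
det(I−A) = (0.75)(0.85) − (-0.05)(-0.15) = 0.6300
adj(I−A) = [[0.85, 0.05], [0.15, 0.75]]
(I − A)⁻¹ = adj(I−A) / det(I−A) ≈
  [   1.3492     0.0794]
  [   0.2381     1.1905]
x = (I − A)⁻¹ d = adj(I−A)·d / det(I−A), with det(I−A) = 0.6300:
  x_R = (0.85·40 + 0.05·170) / 0.6300 = 42.50 / 0.6300 ≈ 67.46
  x_H = (0.15·40 + 0.75·170) / 0.6300 = 133.50 / 0.6300 ≈ 211.90

x_R = 67.46, x_H = 211.90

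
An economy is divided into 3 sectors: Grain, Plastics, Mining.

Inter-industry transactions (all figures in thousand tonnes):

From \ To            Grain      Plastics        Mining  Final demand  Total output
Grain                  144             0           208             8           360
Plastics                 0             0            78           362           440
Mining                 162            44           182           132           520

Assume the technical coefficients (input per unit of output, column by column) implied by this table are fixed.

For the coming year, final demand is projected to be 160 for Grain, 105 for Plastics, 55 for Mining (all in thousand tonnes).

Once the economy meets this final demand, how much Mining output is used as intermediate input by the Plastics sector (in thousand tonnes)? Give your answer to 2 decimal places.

Technical coefficients a_ij = z_ij / X_j:
  a_11 = 144/360 = 0.40, a_21 = 0/360 = 0.00, a_31 = 162/360 = 0.45
  a_12 = 0/440 = 0.00, a_22 = 0/440 = 0.00, a_32 = 44/440 = 0.10
  a_13 = 208/520 = 0.40, a_23 = 78/520 = 0.15, a_33 = 182/520 = 0.35
I − A =
  [   0.60     0.00    -0.40]
  [   0.00     1.00    -0.15]
  [  -0.45    -0.10     0.65]
Cofactors of I−A, C_ij = (−1)^(i+j)·(minor ij) (rows/columns in the sector order above):
  C_11 = (1.00)(0.65) − (-0.15)(-0.10) = 0.6350
  C_12 = −[(0.00)(0.65) − (-0.15)(-0.45)] = 0.0675
  C_13 = (0.00)(-0.10) − (1.00)(-0.45) = 0.4500
  C_21 = −[(0.00)(0.65) − (-0.40)(-0.10)] = 0.0400
  C_22 = (0.60)(0.65) − (-0.40)(-0.45) = 0.2100
  C_23 = −[(0.60)(-0.10) − (0.00)(-0.45)] = 0.0600
  C_31 = (0.00)(-0.15) − (-0.40)(1.00) = 0.4000
  C_32 = −[(0.60)(-0.15) − (-0.40)(0.00)] = 0.0900
  C_33 = (0.60)(1.00) − (0.00)(0.00) = 0.6000
det(I−A) = Σ_j (I−A)_1j·C_1j = (0.60)(0.6350) + (0.00)(0.0675) + (-0.40)(0.4500) = 0.2010
adj(I−A) = Cᵀ =
  [ 0.6350   0.0400   0.4000]
  [ 0.0675   0.2100   0.0900]
  [ 0.4500   0.0600   0.6000]
(I − A)⁻¹ = adj(I−A) / det(I−A) ≈
  [   3.1592     0.1990     1.9900]
  [   0.3358     1.0448     0.4478]
  [   2.2388     0.2985     2.9851]
First solve x = (I − A)⁻¹ d = adj(I−A)·d / det(I−A); in particular x_2 = (0.0675·160 + 0.2100·105 + 0.0900·55) / 0.2010 = 37.80 / 0.2010 ≈ 188.0597.
Intermediate flow from 3 to 2: z_32 = a_32 · x_2 = 0.10 × 37.80 / 0.2010 = 3.78 / 0.2010 ≈ 18.81.

z_32 = 18.81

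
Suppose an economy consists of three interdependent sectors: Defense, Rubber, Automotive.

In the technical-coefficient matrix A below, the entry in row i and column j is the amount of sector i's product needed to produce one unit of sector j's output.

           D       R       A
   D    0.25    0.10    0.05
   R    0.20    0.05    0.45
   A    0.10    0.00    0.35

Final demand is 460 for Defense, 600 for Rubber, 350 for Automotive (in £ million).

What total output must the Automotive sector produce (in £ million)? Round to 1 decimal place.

I − A =
  [   0.75    -0.10    -0.05]
  [  -0.20     0.95    -0.45]
  [  -0.10     0.00     0.65]
Cofactors of I−A, C_ij = (−1)^(i+j)·(minor ij) (rows/columns in the sector order above):
  C_11 = (0.95)(0.65) − (-0.45)(0.00) = 0.6175
  C_12 = −[(-0.20)(0.65) − (-0.45)(-0.10)] = 0.1750
  C_13 = (-0.20)(0.00) − (0.95)(-0.10) = 0.0950
  C_21 = −[(-0.10)(0.65) − (-0.05)(0.00)] = 0.0650
  C_22 = (0.75)(0.65) − (-0.05)(-0.10) = 0.4825
  C_23 = −[(0.75)(0.00) − (-0.10)(-0.10)] = 0.0100
  C_31 = (-0.10)(-0.45) − (-0.05)(0.95) = 0.0925
  C_32 = −[(0.75)(-0.45) − (-0.05)(-0.20)] = 0.3475
  C_33 = (0.75)(0.95) − (-0.10)(-0.20) = 0.6925
det(I−A) = Σ_j (I−A)_1j·C_1j = (0.75)(0.6175) + (-0.10)(0.1750) + (-0.05)(0.0950) = 0.440875
adj(I−A) = Cᵀ =
  [ 0.6175   0.0650   0.0925]
  [ 0.1750   0.4825   0.3475]
  [ 0.0950   0.0100   0.6925]
(I − A)⁻¹ = adj(I−A) / det(I−A) ≈
  [   1.4006     0.1474     0.2098]
  [   0.3969     1.0944     0.7882]
  [   0.2155     0.0227     1.5707]
x = (I − A)⁻¹ d = adj(I−A)·d / det(I−A), with det(I−A) = 0.440875:
  x_D = (0.6175·460 + 0.0650·600 + 0.0925·350) / 0.440875 = 355.425 / 0.440875 ≈ 806.2
  x_R = (0.1750·460 + 0.4825·600 + 0.3475·350) / 0.440875 = 491.625 / 0.440875 ≈ 1115.1
  x_A = (0.0950·460 + 0.0100·600 + 0.6925·350) / 0.440875 = 292.075 / 0.440875 ≈ 662.5

x_A = 662.5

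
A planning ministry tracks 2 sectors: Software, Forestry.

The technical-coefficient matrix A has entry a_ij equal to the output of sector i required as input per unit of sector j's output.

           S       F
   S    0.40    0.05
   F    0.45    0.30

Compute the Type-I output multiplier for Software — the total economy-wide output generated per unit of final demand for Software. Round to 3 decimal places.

m_S = 2.893

I − A =
  [   0.60    -0.05]
  [  -0.45     0.70]
det(I−A) = (0.60)(0.70) − (-0.05)(-0.45) = 0.3975
adj(I−A) = [[0.70, 0.05], [0.45, 0.60]]
(I − A)⁻¹ = adj(I−A) / det(I−A) ≈
  [   1.7610     0.1258]
  [   1.1321     1.5094]
The output multiplier for sector j is the column-j sum of the Leontief inverse (I − A)⁻¹ = adj(I−A) / det(I−A).
Column S of adj(I−A): (0.70, 0.45); det(I−A) = 0.3975.
m_S = (0.70 + 0.45) / 0.3975 = 1.15 / 0.3975 ≈ 2.893.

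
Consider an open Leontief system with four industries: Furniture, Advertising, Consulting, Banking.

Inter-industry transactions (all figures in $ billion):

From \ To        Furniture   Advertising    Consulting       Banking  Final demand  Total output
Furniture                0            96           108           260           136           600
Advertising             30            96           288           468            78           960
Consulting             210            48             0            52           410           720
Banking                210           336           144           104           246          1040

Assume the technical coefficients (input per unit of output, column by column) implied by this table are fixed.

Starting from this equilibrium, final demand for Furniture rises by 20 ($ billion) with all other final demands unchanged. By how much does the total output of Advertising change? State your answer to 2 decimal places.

Technical coefficients a_ij = z_ij / X_j:
  a_FF = 0/600 = 0.00, a_AF = 30/600 = 0.05, a_CF = 210/600 = 0.35, a_BF = 210/600 = 0.35
  a_FA = 96/960 = 0.10, a_AA = 96/960 = 0.10, a_CA = 48/960 = 0.05, a_BA = 336/960 = 0.35
  a_FC = 108/720 = 0.15, a_AC = 288/720 = 0.40, a_CC = 0/720 = 0.00, a_BC = 144/720 = 0.20
  a_FB = 260/1040 = 0.25, a_AB = 468/1040 = 0.45, a_CB = 52/1040 = 0.05, a_BB = 104/1040 = 0.10
I − A =
  [   1.00    -0.10    -0.15    -0.25]
  [  -0.05     0.90    -0.40    -0.45]
  [  -0.35    -0.05     1.00    -0.05]
  [  -0.35    -0.35    -0.20     0.90]
Compute the cofactors C_ij = (−1)^(i+j)·(3×3 minor ij) of I−A; the adjugate is their transpose:
adj(I−A) = Cᵀ =
  [ 0.614000   0.188375   0.222875   0.277125]
  [ 0.366500   0.735125   0.447875   0.494250]
  [ 0.255125   0.122000   0.549125   0.162375]
  [ 0.438000   0.386250   0.382875   0.813375]
det(I−A) = Σ_j (I−A)_1j·C_1j = (1.00)(0.614000) + (-0.10)(0.366500) + (-0.15)(0.255125) + (-0.25)(0.438000) = 0.42958125
(I − A)⁻¹ = adj(I−A) / det(I−A) ≈
  [   1.4293     0.4385     0.5188     0.6451]
  [   0.8532     1.7113     1.0426     1.1505]
  [   0.5939     0.2840     1.2783     0.3780]
  [   1.0196     0.8991     0.8913     1.8934]
Δx = (I − A)⁻¹ Δd with Δd having +20 in the Furniture component and 0 elsewhere.
So Δx_A = L_AF · (+20), where L_AF = adj(I−A)_AF / det(I−A) = 0.366500 / 0.42958125.
Δx_A = 0.366500 × (+20) / 0.42958125 = 7.33 / 0.42958125 ≈ 17.06.

Δx_A = 17.06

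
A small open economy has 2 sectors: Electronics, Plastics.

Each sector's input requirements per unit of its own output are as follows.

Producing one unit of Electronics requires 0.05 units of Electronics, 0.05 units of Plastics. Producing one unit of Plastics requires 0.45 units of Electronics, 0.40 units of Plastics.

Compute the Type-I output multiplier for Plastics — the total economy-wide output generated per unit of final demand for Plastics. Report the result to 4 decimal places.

m_P = 2.5571

I − A =
  [   0.95    -0.45]
  [  -0.05     0.60]
det(I−A) = (0.95)(0.60) − (-0.45)(-0.05) = 0.5475
adj(I−A) = [[0.60, 0.45], [0.05, 0.95]]
(I − A)⁻¹ = adj(I−A) / det(I−A) ≈
  [   1.09589     0.82192]
  [   0.09132     1.73516]
The output multiplier for sector j is the column-j sum of the Leontief inverse (I − A)⁻¹ = adj(I−A) / det(I−A).
Column P of adj(I−A): (0.45, 0.95); det(I−A) = 0.5475.
m_P = (0.45 + 0.95) / 0.5475 = 1.40 / 0.5475 ≈ 2.5571.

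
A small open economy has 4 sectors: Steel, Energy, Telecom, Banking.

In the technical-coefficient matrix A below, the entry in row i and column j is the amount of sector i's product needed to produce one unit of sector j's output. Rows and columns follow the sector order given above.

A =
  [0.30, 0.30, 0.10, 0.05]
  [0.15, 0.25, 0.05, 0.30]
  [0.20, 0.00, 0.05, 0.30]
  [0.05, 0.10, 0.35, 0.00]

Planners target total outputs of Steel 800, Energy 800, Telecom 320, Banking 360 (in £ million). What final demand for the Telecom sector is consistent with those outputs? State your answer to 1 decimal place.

d_3 = 36.0

I − A =
  [   0.70    -0.30    -0.10    -0.05]
  [  -0.15     0.75    -0.05    -0.30]
  [  -0.20     0.00     0.95    -0.30]
  [  -0.05    -0.10    -0.35     1.00]
d = (I − A) x:
  d_1 = (+0.70)·800 + (-0.30)·800 + (-0.10)·320 + (-0.05)·360 = 270.0
  d_2 = (-0.15)·800 + (+0.75)·800 + (-0.05)·320 + (-0.30)·360 = 356.0
  d_3 = (-0.20)·800 + (+0.00)·800 + (+0.95)·320 + (-0.30)·360 = 36.0
  d_4 = (-0.05)·800 + (-0.10)·800 + (-0.35)·320 + (+1.00)·360 = 128.0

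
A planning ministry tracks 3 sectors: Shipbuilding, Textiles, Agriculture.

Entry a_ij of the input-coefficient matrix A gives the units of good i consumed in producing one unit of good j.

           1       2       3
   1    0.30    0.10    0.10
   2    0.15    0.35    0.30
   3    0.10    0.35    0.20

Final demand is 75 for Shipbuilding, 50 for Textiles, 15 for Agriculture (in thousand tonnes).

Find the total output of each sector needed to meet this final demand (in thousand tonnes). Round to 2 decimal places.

I − A =
  [   0.70    -0.10    -0.10]
  [  -0.15     0.65    -0.30]
  [  -0.10    -0.35     0.80]
Cofactors of I−A, C_ij = (−1)^(i+j)·(minor ij) (rows/columns in the sector order above):
  C_11 = (0.65)(0.80) − (-0.30)(-0.35) = 0.4150
  C_12 = −[(-0.15)(0.80) − (-0.30)(-0.10)] = 0.1500
  C_13 = (-0.15)(-0.35) − (0.65)(-0.10) = 0.1175
  C_21 = −[(-0.10)(0.80) − (-0.10)(-0.35)] = 0.1150
  C_22 = (0.70)(0.80) − (-0.10)(-0.10) = 0.5500
  C_23 = −[(0.70)(-0.35) − (-0.10)(-0.10)] = 0.2550
  C_31 = (-0.10)(-0.30) − (-0.10)(0.65) = 0.0950
  C_32 = −[(0.70)(-0.30) − (-0.10)(-0.15)] = 0.2250
  C_33 = (0.70)(0.65) − (-0.10)(-0.15) = 0.4400
det(I−A) = Σ_j (I−A)_1j·C_1j = (0.70)(0.4150) + (-0.10)(0.1500) + (-0.10)(0.1175) = 0.26375
adj(I−A) = Cᵀ =
  [ 0.4150   0.1150   0.0950]
  [ 0.1500   0.5500   0.2250]
  [ 0.1175   0.2550   0.4400]
(I − A)⁻¹ = adj(I−A) / det(I−A) ≈
  [   1.5735     0.4360     0.3602]
  [   0.5687     2.0853     0.8531]
  [   0.4455     0.9668     1.6682]
x = (I − A)⁻¹ d = adj(I−A)·d / det(I−A), with det(I−A) = 0.26375:
  x_1 = (0.4150·75 + 0.1150·50 + 0.0950·15) / 0.26375 = 38.30 / 0.26375 ≈ 145.21
  x_2 = (0.1500·75 + 0.5500·50 + 0.2250·15) / 0.26375 = 42.125 / 0.26375 ≈ 159.72
  x_3 = (0.1175·75 + 0.2550·50 + 0.4400·15) / 0.26375 = 28.1625 / 0.26375 ≈ 106.78

x_1 = 145.21, x_2 = 159.72, x_3 = 106.78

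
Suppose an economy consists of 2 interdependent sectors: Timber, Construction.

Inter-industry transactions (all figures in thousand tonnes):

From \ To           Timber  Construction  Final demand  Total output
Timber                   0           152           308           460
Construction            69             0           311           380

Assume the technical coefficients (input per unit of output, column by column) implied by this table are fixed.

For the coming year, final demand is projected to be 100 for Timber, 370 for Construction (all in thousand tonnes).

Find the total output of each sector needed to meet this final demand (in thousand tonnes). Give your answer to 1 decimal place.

Technical coefficients a_ij = z_ij / X_j:
  a_TT = 0/460 = 0.00, a_CT = 69/460 = 0.15
  a_TC = 152/380 = 0.40, a_CC = 0/380 = 0.00
I − A =
  [   1.00    -0.40]
  [  -0.15     1.00]
det(I−A) = (1.00)(1.00) − (-0.40)(-0.15) = 0.9400
adj(I−A) = [[1.00, 0.40], [0.15, 1.00]]
(I − A)⁻¹ = adj(I−A) / det(I−A) ≈
  [   1.0638     0.4255]
  [   0.1596     1.0638]
x = (I − A)⁻¹ d = adj(I−A)·d / det(I−A), with det(I−A) = 0.9400:
  x_T = (1.00·100 + 0.40·370) / 0.9400 = 248.00 / 0.9400 ≈ 263.8
  x_C = (0.15·100 + 1.00·370) / 0.9400 = 385.00 / 0.9400 ≈ 409.6

x_T = 263.8, x_C = 409.6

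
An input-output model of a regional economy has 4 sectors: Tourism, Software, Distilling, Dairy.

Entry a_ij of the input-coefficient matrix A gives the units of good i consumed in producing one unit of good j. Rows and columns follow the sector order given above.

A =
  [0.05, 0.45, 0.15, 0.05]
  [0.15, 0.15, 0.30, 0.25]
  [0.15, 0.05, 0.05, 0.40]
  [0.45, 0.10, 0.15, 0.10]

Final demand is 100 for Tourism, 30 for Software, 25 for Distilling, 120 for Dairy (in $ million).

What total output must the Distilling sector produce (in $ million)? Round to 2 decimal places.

x_3 = 231.44

I − A =
  [   0.95    -0.45    -0.15    -0.05]
  [  -0.15     0.85    -0.30    -0.25]
  [  -0.15    -0.05     0.95    -0.40]
  [  -0.45    -0.10    -0.15     0.90]
Compute the cofactors C_ij = (−1)^(i+j)·(3×3 minor ij) of I−A; the adjugate is their transpose:
adj(I−A) = Cᵀ =
  [ 0.624625   0.375625   0.257250   0.253375]
  [ 0.326250   0.685500   0.323625   0.352375]
  [ 0.282375   0.222125   0.571750   0.331500]
  [ 0.395625   0.301000   0.259875   0.648250]
det(I−A) = Σ_j (I−A)_1j·C_1j = (0.95)(0.624625) + (-0.45)(0.326250) + (-0.15)(0.282375) + (-0.05)(0.395625) = 0.38444375
(I − A)⁻¹ = adj(I−A) / det(I−A) ≈
  [   1.6248     0.9771     0.6691     0.6591]
  [   0.8486     1.7831     0.8418     0.9166]
  [   0.7345     0.5778     1.4872     0.8623]
  [   1.0291     0.7829     0.6760     1.6862]
x = (I − A)⁻¹ d = adj(I−A)·d / det(I−A), with det(I−A) = 0.38444375:
  x_1 = (0.624625·100 + 0.375625·30 + 0.257250·25 + 0.253375·120) / 0.38444375 = 110.5675 / 0.38444375 ≈ 287.60
  x_2 = (0.326250·100 + 0.685500·30 + 0.323625·25 + 0.352375·120) / 0.38444375 = 103.565625 / 0.38444375 ≈ 269.39
  x_3 = (0.282375·100 + 0.222125·30 + 0.571750·25 + 0.331500·120) / 0.38444375 = 88.975 / 0.38444375 ≈ 231.44
  x_4 = (0.395625·100 + 0.301000·30 + 0.259875·25 + 0.648250·120) / 0.38444375 = 132.879375 / 0.38444375 ≈ 345.64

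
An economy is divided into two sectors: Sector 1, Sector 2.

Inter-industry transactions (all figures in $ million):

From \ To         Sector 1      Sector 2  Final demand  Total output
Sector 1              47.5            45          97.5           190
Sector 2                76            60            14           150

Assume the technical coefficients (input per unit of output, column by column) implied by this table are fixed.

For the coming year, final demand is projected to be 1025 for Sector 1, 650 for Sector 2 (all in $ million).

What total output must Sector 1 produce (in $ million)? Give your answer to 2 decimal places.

Technical coefficients a_ij = z_ij / X_j:
  a_11 = 47.5/190 = 0.25, a_21 = 76/190 = 0.40
  a_12 = 45/150 = 0.30, a_22 = 60/150 = 0.40
I − A =
  [   0.75    -0.30]
  [  -0.40     0.60]
det(I−A) = (0.75)(0.60) − (-0.30)(-0.40) = 0.3300
adj(I−A) = [[0.60, 0.30], [0.40, 0.75]]
(I − A)⁻¹ = adj(I−A) / det(I−A) ≈
  [   1.8182     0.9091]
  [   1.2121     2.2727]
x = (I − A)⁻¹ d = adj(I−A)·d / det(I−A), with det(I−A) = 0.3300:
  x_1 = (0.60·1025 + 0.30·650) / 0.3300 = 810.00 / 0.3300 ≈ 2454.55
  x_2 = (0.40·1025 + 0.75·650) / 0.3300 = 897.50 / 0.3300 ≈ 2719.70

x_1 = 2454.55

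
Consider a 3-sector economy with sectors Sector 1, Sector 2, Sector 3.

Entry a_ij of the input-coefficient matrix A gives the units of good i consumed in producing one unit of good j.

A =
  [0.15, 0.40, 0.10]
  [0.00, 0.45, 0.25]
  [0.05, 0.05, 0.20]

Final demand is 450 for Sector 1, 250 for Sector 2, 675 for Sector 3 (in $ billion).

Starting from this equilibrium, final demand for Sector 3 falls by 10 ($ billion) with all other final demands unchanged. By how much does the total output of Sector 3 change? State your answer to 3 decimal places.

Δx_3 = -13.146

I − A =
  [   0.85    -0.40    -0.10]
  [   0.00     0.55    -0.25]
  [  -0.05    -0.05     0.80]
Cofactors of I−A, C_ij = (−1)^(i+j)·(minor ij) (rows/columns in the sector order above):
  C_11 = (0.55)(0.80) − (-0.25)(-0.05) = 0.4275
  C_12 = −[(0.00)(0.80) − (-0.25)(-0.05)] = 0.0125
  C_13 = (0.00)(-0.05) − (0.55)(-0.05) = 0.0275
  C_21 = −[(-0.40)(0.80) − (-0.10)(-0.05)] = 0.3250
  C_22 = (0.85)(0.80) − (-0.10)(-0.05) = 0.6750
  C_23 = −[(0.85)(-0.05) − (-0.40)(-0.05)] = 0.0625
  C_31 = (-0.40)(-0.25) − (-0.10)(0.55) = 0.1550
  C_32 = −[(0.85)(-0.25) − (-0.10)(0.00)] = 0.2125
  C_33 = (0.85)(0.55) − (-0.40)(0.00) = 0.4675
det(I−A) = Σ_j (I−A)_1j·C_1j = (0.85)(0.4275) + (-0.40)(0.0125) + (-0.10)(0.0275) = 0.355625
adj(I−A) = Cᵀ =
  [ 0.4275   0.3250   0.1550]
  [ 0.0125   0.6750   0.2125]
  [ 0.0275   0.0625   0.4675]
(I − A)⁻¹ = adj(I−A) / det(I−A) ≈
  [   1.2021     0.9139     0.4359]
  [   0.0351     1.8981     0.5975]
  [   0.0773     0.1757     1.3146]
Δx = (I − A)⁻¹ Δd with Δd having -10 in the Sector 3 component and 0 elsewhere.
So Δx_3 = L_33 · (-10), where L_33 = adj(I−A)_33 / det(I−A) = 0.4675 / 0.355625.
Δx_3 = 0.4675 × (-10) / 0.355625 = -4.675 / 0.355625 ≈ -13.146.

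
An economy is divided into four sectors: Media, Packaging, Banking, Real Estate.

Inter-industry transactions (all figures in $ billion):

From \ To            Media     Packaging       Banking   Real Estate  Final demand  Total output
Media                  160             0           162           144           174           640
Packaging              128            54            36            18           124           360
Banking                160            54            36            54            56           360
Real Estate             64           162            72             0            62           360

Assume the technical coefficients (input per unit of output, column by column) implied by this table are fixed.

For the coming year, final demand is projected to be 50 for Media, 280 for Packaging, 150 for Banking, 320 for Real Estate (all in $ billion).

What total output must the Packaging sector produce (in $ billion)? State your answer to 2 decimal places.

x_2 = 678.89

Technical coefficients a_ij = z_ij / X_j:
  a_11 = 160/640 = 0.25, a_21 = 128/640 = 0.20, a_31 = 160/640 = 0.25, a_41 = 64/640 = 0.10
  a_12 = 0/360 = 0.00, a_22 = 54/360 = 0.15, a_32 = 54/360 = 0.15, a_42 = 162/360 = 0.45
  a_13 = 162/360 = 0.45, a_23 = 36/360 = 0.10, a_33 = 36/360 = 0.10, a_43 = 72/360 = 0.20
  a_14 = 144/360 = 0.40, a_24 = 18/360 = 0.05, a_34 = 54/360 = 0.15, a_44 = 0/360 = 0.00
I − A =
  [   0.75     0.00    -0.45    -0.40]
  [  -0.20     0.85    -0.10    -0.05]
  [  -0.25    -0.15     0.90    -0.15]
  [  -0.10    -0.45    -0.20     1.00]
Compute the cofactors C_ij = (−1)^(i+j)·(3×3 minor ij) of I−A; the adjugate is their transpose:
adj(I−A) = Cᵀ =
  [ 0.696000   0.271875   0.458375   0.360750]
  [ 0.207500   0.477250   0.186750   0.134875]
  [ 0.263875   0.202125   0.550625   0.198250]
  [ 0.215750   0.282375   0.240000   0.453375]
det(I−A) = Σ_j (I−A)_1j·C_1j = (0.75)(0.696000) + (0.00)(0.207500) + (-0.45)(0.263875) + (-0.40)(0.215750) = 0.31695625
(I − A)⁻¹ = adj(I−A) / det(I−A) ≈
  [   2.1959     0.8578     1.4462     1.1382]
  [   0.6547     1.5057     0.5892     0.4255]
  [   0.8325     0.6377     1.7372     0.6255]
  [   0.6807     0.8909     0.7572     1.4304]
x = (I − A)⁻¹ d = adj(I−A)·d / det(I−A), with det(I−A) = 0.31695625:
  x_1 = (0.696000·50 + 0.271875·280 + 0.458375·150 + 0.360750·320) / 0.31695625 = 295.12125 / 0.31695625 ≈ 931.11
  x_2 = (0.207500·50 + 0.477250·280 + 0.186750·150 + 0.134875·320) / 0.31695625 = 215.1775 / 0.31695625 ≈ 678.89
  x_3 = (0.263875·50 + 0.202125·280 + 0.550625·150 + 0.198250·320) / 0.31695625 = 215.8225 / 0.31695625 ≈ 680.92
  x_4 = (0.215750·50 + 0.282375·280 + 0.240000·150 + 0.453375·320) / 0.31695625 = 270.9325 / 0.31695625 ≈ 854.79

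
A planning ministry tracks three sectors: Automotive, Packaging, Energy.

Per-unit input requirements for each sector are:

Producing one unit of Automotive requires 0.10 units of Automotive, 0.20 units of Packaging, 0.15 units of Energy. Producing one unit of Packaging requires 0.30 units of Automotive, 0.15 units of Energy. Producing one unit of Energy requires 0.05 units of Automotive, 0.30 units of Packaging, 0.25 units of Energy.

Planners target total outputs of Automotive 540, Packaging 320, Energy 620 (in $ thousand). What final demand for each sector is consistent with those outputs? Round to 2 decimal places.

I − A =
  [   0.90    -0.30    -0.05]
  [  -0.20     1.00    -0.30]
  [  -0.15    -0.15     0.75]
d = (I − A) x:
  d_1 = (+0.90)·540 + (-0.30)·320 + (-0.05)·620 = 359.00
  d_2 = (-0.20)·540 + (+1.00)·320 + (-0.30)·620 = 26.00
  d_3 = (-0.15)·540 + (-0.15)·320 + (+0.75)·620 = 336.00

d_1 = 359.00, d_2 = 26.00, d_3 = 336.00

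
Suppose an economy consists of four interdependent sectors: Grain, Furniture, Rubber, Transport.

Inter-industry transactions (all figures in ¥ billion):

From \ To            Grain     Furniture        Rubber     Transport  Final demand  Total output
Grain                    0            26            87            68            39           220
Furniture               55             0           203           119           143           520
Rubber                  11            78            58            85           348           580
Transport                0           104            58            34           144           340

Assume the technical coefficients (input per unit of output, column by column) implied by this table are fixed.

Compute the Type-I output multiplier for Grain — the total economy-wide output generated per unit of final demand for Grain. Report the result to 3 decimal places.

Technical coefficients a_ij = z_ij / X_j:
  a_GG = 0/220 = 0.00, a_FG = 55/220 = 0.25, a_RG = 11/220 = 0.05, a_TG = 0/220 = 0.00
  a_GF = 26/520 = 0.05, a_FF = 0/520 = 0.00, a_RF = 78/520 = 0.15, a_TF = 104/520 = 0.20
  a_GR = 87/580 = 0.15, a_FR = 203/580 = 0.35, a_RR = 58/580 = 0.10, a_TR = 58/580 = 0.10
  a_GT = 68/340 = 0.20, a_FT = 119/340 = 0.35, a_RT = 85/340 = 0.25, a_TT = 34/340 = 0.10
I − A =
  [   1.00    -0.05    -0.15    -0.20]
  [  -0.25     1.00    -0.35    -0.35]
  [  -0.05    -0.15     0.90    -0.25]
  [   0.00    -0.20    -0.10     0.90]
Compute the cofactors C_ij = (−1)^(i+j)·(3×3 minor ij) of I−A; the adjugate is their transpose:
adj(I−A) = Cᵀ =
  [ 0.65200   0.10600   0.17600   0.23500]
  [ 0.21375   0.77725   0.38875   0.45775]
  [ 0.08775   0.18925   0.80875   0.31775]
  [ 0.05725   0.19375   0.17625   0.82225]
det(I−A) = Σ_j (I−A)_1j·C_1j = (1.00)(0.65200) + (-0.05)(0.21375) + (-0.15)(0.08775) + (-0.20)(0.05725) = 0.6167
(I − A)⁻¹ = adj(I−A) / det(I−A) ≈
  [   1.0572     0.1719     0.2854     0.3811]
  [   0.3466     1.2603     0.6304     0.7423]
  [   0.1423     0.3069     1.3114     0.5152]
  [   0.0928     0.3142     0.2858     1.3333]
The output multiplier for sector j is the column-j sum of the Leontief inverse (I − A)⁻¹ = adj(I−A) / det(I−A).
Column G of adj(I−A): (0.65200, 0.21375, 0.08775, 0.05725); det(I−A) = 0.6167.
m_G = (0.65200 + 0.21375 + 0.08775 + 0.05725) / 0.6167 = 1.01075 / 0.6167 ≈ 1.639.

m_G = 1.639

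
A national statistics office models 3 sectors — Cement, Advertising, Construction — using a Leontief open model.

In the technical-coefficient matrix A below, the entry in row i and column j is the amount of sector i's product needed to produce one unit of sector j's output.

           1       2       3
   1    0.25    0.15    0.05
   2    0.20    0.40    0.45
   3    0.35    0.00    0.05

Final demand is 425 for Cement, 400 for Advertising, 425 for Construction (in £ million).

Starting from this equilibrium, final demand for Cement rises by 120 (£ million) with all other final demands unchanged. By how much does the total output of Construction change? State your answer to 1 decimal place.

Δx_3 = 69.1

I − A =
  [   0.75    -0.15    -0.05]
  [  -0.20     0.60    -0.45]
  [  -0.35     0.00     0.95]
Cofactors of I−A, C_ij = (−1)^(i+j)·(minor ij) (rows/columns in the sector order above):
  C_11 = (0.60)(0.95) − (-0.45)(0.00) = 0.5700
  C_12 = −[(-0.20)(0.95) − (-0.45)(-0.35)] = 0.3475
  C_13 = (-0.20)(0.00) − (0.60)(-0.35) = 0.2100
  C_21 = −[(-0.15)(0.95) − (-0.05)(0.00)] = 0.1425
  C_22 = (0.75)(0.95) − (-0.05)(-0.35) = 0.6950
  C_23 = −[(0.75)(0.00) − (-0.15)(-0.35)] = 0.0525
  C_31 = (-0.15)(-0.45) − (-0.05)(0.60) = 0.0975
  C_32 = −[(0.75)(-0.45) − (-0.05)(-0.20)] = 0.3475
  C_33 = (0.75)(0.60) − (-0.15)(-0.20) = 0.4200
det(I−A) = Σ_j (I−A)_1j·C_1j = (0.75)(0.5700) + (-0.15)(0.3475) + (-0.05)(0.2100) = 0.364875
adj(I−A) = Cᵀ =
  [ 0.5700   0.1425   0.0975]
  [ 0.3475   0.6950   0.3475]
  [ 0.2100   0.0525   0.4200]
(I − A)⁻¹ = adj(I−A) / det(I−A) ≈
  [   1.5622     0.3905     0.2672]
  [   0.9524     1.9048     0.9524]
  [   0.5755     0.1439     1.1511]
Δx = (I − A)⁻¹ Δd with Δd having +120 in the Cement component and 0 elsewhere.
So Δx_3 = L_31 · (+120), where L_31 = adj(I−A)_31 / det(I−A) = 0.2100 / 0.364875.
Δx_3 = 0.2100 × (+120) / 0.364875 = 25.20 / 0.364875 ≈ 69.1.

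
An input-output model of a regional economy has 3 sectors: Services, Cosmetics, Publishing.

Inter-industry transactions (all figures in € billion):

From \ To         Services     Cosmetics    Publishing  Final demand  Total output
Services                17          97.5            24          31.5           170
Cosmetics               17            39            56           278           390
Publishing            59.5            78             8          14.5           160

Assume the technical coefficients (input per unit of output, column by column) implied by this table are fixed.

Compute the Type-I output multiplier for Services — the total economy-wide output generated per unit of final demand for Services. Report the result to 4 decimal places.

Technical coefficients a_ij = z_ij / X_j:
  a_11 = 17/170 = 0.10, a_21 = 17/170 = 0.10, a_31 = 59.5/170 = 0.35
  a_12 = 97.5/390 = 0.25, a_22 = 39/390 = 0.10, a_32 = 78/390 = 0.20
  a_13 = 24/160 = 0.15, a_23 = 56/160 = 0.35, a_33 = 8/160 = 0.05
I − A =
  [   0.90    -0.25    -0.15]
  [  -0.10     0.90    -0.35]
  [  -0.35    -0.20     0.95]
Cofactors of I−A, C_ij = (−1)^(i+j)·(minor ij) (rows/columns in the sector order above):
  C_11 = (0.90)(0.95) − (-0.35)(-0.20) = 0.7850
  C_12 = −[(-0.10)(0.95) − (-0.35)(-0.35)] = 0.2175
  C_13 = (-0.10)(-0.20) − (0.90)(-0.35) = 0.3350
  C_21 = −[(-0.25)(0.95) − (-0.15)(-0.20)] = 0.2675
  C_22 = (0.90)(0.95) − (-0.15)(-0.35) = 0.8025
  C_23 = −[(0.90)(-0.20) − (-0.25)(-0.35)] = 0.2675
  C_31 = (-0.25)(-0.35) − (-0.15)(0.90) = 0.2225
  C_32 = −[(0.90)(-0.35) − (-0.15)(-0.10)] = 0.3300
  C_33 = (0.90)(0.90) − (-0.25)(-0.10) = 0.7850
det(I−A) = Σ_j (I−A)_1j·C_1j = (0.90)(0.7850) + (-0.25)(0.2175) + (-0.15)(0.3350) = 0.601875
adj(I−A) = Cᵀ =
  [ 0.7850   0.2675   0.2225]
  [ 0.2175   0.8025   0.3300]
  [ 0.3350   0.2675   0.7850]
(I − A)⁻¹ = adj(I−A) / det(I−A) ≈
  [   1.30426     0.44444     0.36968]
  [   0.36137     1.33333     0.54829]
  [   0.55659     0.44444     1.30426]
The output multiplier for sector j is the column-j sum of the Leontief inverse (I − A)⁻¹ = adj(I−A) / det(I−A).
Column 1 of adj(I−A): (0.7850, 0.2175, 0.3350); det(I−A) = 0.601875.
m_1 = (0.7850 + 0.2175 + 0.3350) / 0.601875 = 1.3375 / 0.601875 ≈ 2.2222.

m_1 = 2.2222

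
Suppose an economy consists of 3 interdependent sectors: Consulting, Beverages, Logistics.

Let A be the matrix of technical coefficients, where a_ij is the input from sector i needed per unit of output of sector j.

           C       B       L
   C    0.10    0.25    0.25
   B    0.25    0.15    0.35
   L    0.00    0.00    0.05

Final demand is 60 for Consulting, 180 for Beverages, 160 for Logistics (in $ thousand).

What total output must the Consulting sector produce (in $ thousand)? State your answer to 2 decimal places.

I − A =
  [   0.90    -0.25    -0.25]
  [  -0.25     0.85    -0.35]
  [   0.00     0.00     0.95]
Cofactors of I−A, C_ij = (−1)^(i+j)·(minor ij) (rows/columns in the sector order above):
  C_11 = (0.85)(0.95) − (-0.35)(0.00) = 0.8075
  C_12 = −[(-0.25)(0.95) − (-0.35)(0.00)] = 0.2375
  C_13 = (-0.25)(0.00) − (0.85)(0.00) = 0.0000
  C_21 = −[(-0.25)(0.95) − (-0.25)(0.00)] = 0.2375
  C_22 = (0.90)(0.95) − (-0.25)(0.00) = 0.8550
  C_23 = −[(0.90)(0.00) − (-0.25)(0.00)] = 0.0000
  C_31 = (-0.25)(-0.35) − (-0.25)(0.85) = 0.3000
  C_32 = −[(0.90)(-0.35) − (-0.25)(-0.25)] = 0.3775
  C_33 = (0.90)(0.85) − (-0.25)(-0.25) = 0.7025
det(I−A) = Σ_j (I−A)_1j·C_1j = (0.90)(0.8075) + (-0.25)(0.2375) + (-0.25)(0.0000) = 0.667375
adj(I−A) = Cᵀ =
  [ 0.8075   0.2375   0.3000]
  [ 0.2375   0.8550   0.3775]
  [ 0.0000   0.0000   0.7025]
(I − A)⁻¹ = adj(I−A) / det(I−A) ≈
  [   1.2100     0.3559     0.4495]
  [   0.3559     1.2811     0.5656]
  [   0.0000     0.0000     1.0526]
x = (I − A)⁻¹ d = adj(I−A)·d / det(I−A), with det(I−A) = 0.667375:
  x_C = (0.8075·60 + 0.2375·180 + 0.3000·160) / 0.667375 = 139.20 / 0.667375 ≈ 208.58
  x_B = (0.2375·60 + 0.8550·180 + 0.3775·160) / 0.667375 = 228.55 / 0.667375 ≈ 342.46
  x_L = (0.0000·60 + 0.0000·180 + 0.7025·160) / 0.667375 = 112.40 / 0.667375 ≈ 168.42

x_C = 208.58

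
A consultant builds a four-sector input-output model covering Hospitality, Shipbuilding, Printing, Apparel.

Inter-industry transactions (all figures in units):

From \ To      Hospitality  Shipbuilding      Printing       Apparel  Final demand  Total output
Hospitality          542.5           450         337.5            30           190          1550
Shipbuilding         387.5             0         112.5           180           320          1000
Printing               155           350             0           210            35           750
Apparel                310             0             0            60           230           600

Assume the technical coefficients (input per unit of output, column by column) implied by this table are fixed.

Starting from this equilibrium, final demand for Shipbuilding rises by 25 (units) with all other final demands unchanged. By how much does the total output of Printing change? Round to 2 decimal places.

Δx_P = 23.65

Technical coefficients a_ij = z_ij / X_j:
  a_HH = 542.5/1550 = 0.35, a_SH = 387.5/1550 = 0.25, a_PH = 155/1550 = 0.10, a_AH = 310/1550 = 0.20
  a_HS = 450/1000 = 0.45, a_SS = 0/1000 = 0.00, a_PS = 350/1000 = 0.35, a_AS = 0/1000 = 0.00
  a_HP = 337.5/750 = 0.45, a_SP = 112.5/750 = 0.15, a_PP = 0/750 = 0.00, a_AP = 0/750 = 0.00
  a_HA = 30/600 = 0.05, a_SA = 180/600 = 0.30, a_PA = 210/600 = 0.35, a_AA = 60/600 = 0.10
I − A =
  [   0.65    -0.45    -0.45    -0.05]
  [  -0.25     1.00    -0.15    -0.30]
  [  -0.10    -0.35     1.00    -0.35]
  [  -0.20     0.00     0.00     0.90]
Compute the cofactors C_ij = (−1)^(i+j)·(3×3 minor ij) of I−A; the adjugate is their transpose:
adj(I−A) = Cᵀ =
  [ 0.85275   0.54675   0.46575   0.41075]
  [ 0.30900   0.50300   0.21450   0.26825]
  [ 0.25975   0.27325   0.44675   0.27925]
  [ 0.18950   0.12150   0.10350   0.41225]
det(I−A) = Σ_j (I−A)_1j·C_1j = (0.65)(0.85275) + (-0.45)(0.30900) + (-0.45)(0.25975) + (-0.05)(0.18950) = 0.288875
(I − A)⁻¹ = adj(I−A) / det(I−A) ≈
  [   2.9520     1.8927     1.6123     1.4219]
  [   1.0697     1.7412     0.7425     0.9286]
  [   0.8992     0.9459     1.5465     0.9667]
  [   0.6560     0.4206     0.3583     1.4271]
Δx = (I − A)⁻¹ Δd with Δd having +25 in the Shipbuilding component and 0 elsewhere.
So Δx_P = L_PS · (+25), where L_PS = adj(I−A)_PS / det(I−A) = 0.27325 / 0.288875.
Δx_P = 0.27325 × (+25) / 0.288875 = 6.83125 / 0.288875 ≈ 23.65.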